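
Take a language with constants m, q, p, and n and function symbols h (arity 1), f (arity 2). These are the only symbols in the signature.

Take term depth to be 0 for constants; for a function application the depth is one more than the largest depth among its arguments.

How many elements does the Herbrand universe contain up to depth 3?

Let N_k count ground terms of depth at most k. Each non-constant term of depth ≤ k is some function symbol applied to depth-≤(k−1) arguments, giving N_k = 4 + N_{k-1} + N_{k-1}^2.
N_0 = 4
N_1 = 4 + 4 + 4^2 = 24
N_2 = 4 + 24 + 24^2 = 604
N_3 = 4 + 604 + 604^2 = 365424

365424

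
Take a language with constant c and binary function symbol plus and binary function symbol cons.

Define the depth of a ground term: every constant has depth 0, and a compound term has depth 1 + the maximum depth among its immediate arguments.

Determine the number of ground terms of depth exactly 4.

Let N_k = |{terms of depth ≤ k}|. Then N_0 = 1 and N_k = 1 + N_{k-1}^2 + N_{k-1}^2 for k ≥ 1 (one summand per function symbol, arity giving the exponent).
N_0 = 1
N_1 = 1 + 1^2 + 1^2 = 3
N_2 = 1 + 3^2 + 3^2 = 19
N_3 = 1 + 19^2 + 19^2 = 723
N_4 = 1 + 723^2 + 723^2 = 1045459
Terms of depth exactly 4: N_4 − N_3 = 1045459 − 723 = 1044736.

1044736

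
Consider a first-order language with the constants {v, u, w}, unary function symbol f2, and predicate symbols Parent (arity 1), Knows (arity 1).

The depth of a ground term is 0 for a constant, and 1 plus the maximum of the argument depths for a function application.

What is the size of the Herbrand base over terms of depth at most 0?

6

First count ground terms of depth ≤ 0.
Count level by level. With function symbols f2/1, the terms of depth ≤ k are the 3 constants together with each function applied to depth-≤(k−1) tuples, so N_k = 3 + N_{k-1}.
N_0 = 3
Explicitly: v, u, w.
So |H| = 3.
A ground atom is a predicate applied to a tuple of terms from H, so the count is the sum over predicates of |H|^arity:
  Parent: 3;  Knows: 3
Total ground atoms: 3 + 3 = 6.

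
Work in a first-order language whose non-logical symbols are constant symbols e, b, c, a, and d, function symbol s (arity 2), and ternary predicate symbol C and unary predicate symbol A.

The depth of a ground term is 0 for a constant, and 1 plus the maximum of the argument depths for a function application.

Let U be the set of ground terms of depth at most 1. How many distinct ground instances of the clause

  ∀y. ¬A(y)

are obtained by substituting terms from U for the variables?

30

Ground terms of depth ≤ 1:
  Let N_k count ground terms of depth at most k. Each non-constant term of depth ≤ k is some function symbol applied to depth-≤(k−1) arguments, giving N_k = 5 + N_{k-1}^2.
  N_0 = 5
  N_1 = 5 + 5^2 = 30
So there are 30 ground terms available for substitution.
The clause has 1 distinct variable (y), which appears in the body. In the free term algebra distinct substitutions yield syntactically distinct ground instances.
Number of ground instances = 30.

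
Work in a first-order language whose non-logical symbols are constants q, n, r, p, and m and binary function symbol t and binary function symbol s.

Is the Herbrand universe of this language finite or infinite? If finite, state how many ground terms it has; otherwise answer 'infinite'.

infinite

The signature has at least one function symbol (t, arity 2) and at least one constant (q).
Iterating t gives infinitely many distinct ground terms: q, t(q, q), t(t(q, q), t(q, q)), ...
So the Herbrand universe is infinite.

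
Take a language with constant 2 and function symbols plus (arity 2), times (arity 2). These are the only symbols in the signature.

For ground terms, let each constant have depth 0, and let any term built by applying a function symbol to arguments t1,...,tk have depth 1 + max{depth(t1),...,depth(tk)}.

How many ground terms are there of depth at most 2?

Let N_k = |{terms of depth ≤ k}|. Then N_0 = 1 and N_k = 1 + N_{k-1}^2 + N_{k-1}^2 for k ≥ 1 (one summand per function symbol, arity giving the exponent).
N_0 = 1
N_1 = 1 + 1^2 + 1^2 = 3
N_2 = 1 + 3^2 + 3^2 = 19

19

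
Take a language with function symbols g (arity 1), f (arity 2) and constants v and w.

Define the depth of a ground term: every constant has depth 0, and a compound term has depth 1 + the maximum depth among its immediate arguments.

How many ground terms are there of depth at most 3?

5552

Let N_k count ground terms of depth at most k. Each non-constant term of depth ≤ k is some function symbol applied to depth-≤(k−1) arguments, giving N_k = 2 + N_{k-1} + N_{k-1}^2.
N_0 = 2
N_1 = 2 + 2 + 2^2 = 8
N_2 = 2 + 8 + 8^2 = 74
N_3 = 2 + 74 + 74^2 = 5552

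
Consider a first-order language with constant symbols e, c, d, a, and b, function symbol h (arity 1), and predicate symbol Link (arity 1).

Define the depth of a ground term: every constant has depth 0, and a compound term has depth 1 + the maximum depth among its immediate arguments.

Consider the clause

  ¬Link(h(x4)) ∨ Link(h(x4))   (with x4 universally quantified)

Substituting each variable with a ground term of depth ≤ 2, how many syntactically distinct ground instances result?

Ground terms of depth ≤ 2:
  If N_k denotes the number of depth-≤k ground terms, the 5 constants give N_0 = 5, and each function symbol of arity r contributes N_{k-1}^r new terms at level k: N_k = 5 + N_{k-1}.
  N_0 = 5
  N_1 = 5 + 5 = 10
  N_2 = 5 + 10 = 15
So there are 15 ground terms available for substitution.
The variable x4 ranges independently over the available ground terms, and distinct assignments produce distinct instances.
Number of ground instances = 15.

15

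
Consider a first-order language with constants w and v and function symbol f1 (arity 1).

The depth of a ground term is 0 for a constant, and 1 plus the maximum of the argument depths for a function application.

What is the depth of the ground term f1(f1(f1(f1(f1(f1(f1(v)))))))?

depth(f1(v)) = 1 + depth(v) = 1 + 0 = 1
depth(f1(f1(v))) = 1 + depth(f1(v)) = 1 + 1 = 2
depth(f1(f1(f1(v)))) = 1 + depth(f1(f1(v))) = 1 + 2 = 3
depth(f1(f1(f1(f1(v))))) = 1 + depth(f1(f1(f1(v)))) = 1 + 3 = 4
depth(f1(f1(f1(f1(f1(v)))))) = 1 + depth(f1(f1(f1(f1(v))))) = 1 + 4 = 5
depth(f1(f1(f1(f1(f1(f1(v))))))) = 1 + depth(f1(f1(f1(f1(f1(v)))))) = 1 + 5 = 6
depth(f1(f1(f1(f1(f1(f1(f1(v)))))))) = 1 + depth(f1(f1(f1(f1(f1(f1(v))))))) = 1 + 6 = 7

7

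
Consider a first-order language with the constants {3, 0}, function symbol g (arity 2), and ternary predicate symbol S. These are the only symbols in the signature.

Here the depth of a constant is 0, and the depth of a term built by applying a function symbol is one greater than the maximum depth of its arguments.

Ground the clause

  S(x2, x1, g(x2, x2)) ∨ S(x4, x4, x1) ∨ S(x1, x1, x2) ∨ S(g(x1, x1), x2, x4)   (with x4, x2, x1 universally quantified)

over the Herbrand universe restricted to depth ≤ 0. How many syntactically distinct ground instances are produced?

8

Ground terms of depth ≤ 0:
  If N_k denotes the number of depth-≤k ground terms, the 2 constants give N_0 = 2, and each function symbol of arity r contributes N_{k-1}^r new terms at level k: N_k = 2 + N_{k-1}^2.
  N_0 = 2
  Explicitly: 3, 0.
So there are 2 ground terms available for substitution.
The clause has 3 distinct variables (x4, x2, x1), each appearing in the body. In the free term algebra distinct substitutions yield syntactically distinct ground instances.
Number of ground instances = 2^3 = 8.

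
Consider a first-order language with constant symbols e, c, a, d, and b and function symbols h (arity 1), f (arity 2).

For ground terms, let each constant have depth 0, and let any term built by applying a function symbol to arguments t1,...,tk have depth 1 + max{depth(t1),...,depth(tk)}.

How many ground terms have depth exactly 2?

Write N_k for the number of ground terms of depth ≤ k. A term of depth ≤ k is either a constant or a function symbol applied to arguments of depth ≤ k−1, so N_k = 5 + N_{k-1} + N_{k-1}^2.
N_0 = 5
N_1 = 5 + 5 + 5^2 = 35
N_2 = 5 + 35 + 35^2 = 1265
Terms of depth exactly 2: N_2 − N_1 = 1265 − 35 = 1230.

1230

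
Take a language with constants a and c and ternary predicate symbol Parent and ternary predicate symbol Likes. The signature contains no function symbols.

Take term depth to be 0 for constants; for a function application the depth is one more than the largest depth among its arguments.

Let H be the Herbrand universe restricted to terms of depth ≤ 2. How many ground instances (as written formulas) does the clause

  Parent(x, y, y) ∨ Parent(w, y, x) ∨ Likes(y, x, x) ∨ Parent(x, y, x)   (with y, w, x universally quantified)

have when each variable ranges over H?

8

Ground terms of depth ≤ 2:
  With no function symbols every ground term is a constant, so there are exactly 2 ground terms at every depth bound.
  N_0 = 2
  N_1 = 2
  N_2 = 2
  Explicitly: a, c.
So there are 2 ground terms available for substitution.
The clause has 3 distinct variables (y, w, x), each appearing in the body. In the free term algebra distinct substitutions yield syntactically distinct ground instances.
Number of ground instances = 2^3 = 8.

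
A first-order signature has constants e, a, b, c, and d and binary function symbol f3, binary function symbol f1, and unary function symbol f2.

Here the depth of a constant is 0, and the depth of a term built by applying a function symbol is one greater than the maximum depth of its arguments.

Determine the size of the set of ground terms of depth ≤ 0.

Write N_k for the number of ground terms of depth ≤ k. A term of depth ≤ k is either a constant or a function symbol applied to arguments of depth ≤ k−1, so N_k = 5 + N_{k-1}^2 + N_{k-1}^2 + N_{k-1}.
N_0 = 5

5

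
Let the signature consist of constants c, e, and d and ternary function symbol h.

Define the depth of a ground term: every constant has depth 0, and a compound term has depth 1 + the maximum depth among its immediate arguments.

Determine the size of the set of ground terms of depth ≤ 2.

27003

If N_k denotes the number of depth-≤k ground terms, the 3 constants give N_0 = 3, and each function symbol of arity r contributes N_{k-1}^r new terms at level k: N_k = 3 + N_{k-1}^3.
N_0 = 3
N_1 = 3 + 3^3 = 30
N_2 = 3 + 30^3 = 27003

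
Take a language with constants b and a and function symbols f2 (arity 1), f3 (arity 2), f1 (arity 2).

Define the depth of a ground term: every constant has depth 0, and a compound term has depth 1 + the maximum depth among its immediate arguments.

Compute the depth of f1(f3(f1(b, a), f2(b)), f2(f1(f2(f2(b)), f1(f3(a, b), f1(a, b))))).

5

depth(f1(b, a)) = 1 + max(0, 0) = 1
depth(f2(b)) = 1 + depth(b) = 1 + 0 = 1
depth(f3(f1(b, a), f2(b))) = 1 + max(1, 1) = 2
depth(f2(f2(b))) = 1 + depth(f2(b)) = 1 + 1 = 2
depth(f3(a, b)) = 1 + max(0, 0) = 1
depth(f1(a, b)) = 1 + max(0, 0) = 1
depth(f1(f3(a, b), f1(a, b))) = 1 + max(1, 1) = 2
depth(f1(f2(f2(b)), f1(f3(a, b), f1(a, b)))) = 1 + max(2, 2) = 3
depth(f2(f1(f2(f2(b)), f1(f3(a, b), f1(a, b))))) = 1 + depth(f1(f2(f2(b)), f1(f3(a, b), f1(a, b)))) = 1 + 3 = 4
depth(f1(f3(f1(b, a), f2(b)), f2(f1(f2(f2(b)), f1(f3(a, b), f1(a, b)))))) = 1 + max(2, 4) = 5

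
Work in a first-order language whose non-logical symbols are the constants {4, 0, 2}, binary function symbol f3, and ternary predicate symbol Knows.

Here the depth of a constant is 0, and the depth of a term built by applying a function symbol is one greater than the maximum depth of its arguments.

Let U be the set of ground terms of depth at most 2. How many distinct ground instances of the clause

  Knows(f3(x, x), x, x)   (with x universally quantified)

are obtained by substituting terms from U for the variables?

147

Ground terms of depth ≤ 2:
  Let N_k = |{terms of depth ≤ k}|. Then N_0 = 3 and N_k = 3 + N_{k-1}^2 for k ≥ 1 (one summand per function symbol, arity giving the exponent).
  N_0 = 3
  N_1 = 3 + 3^2 = 12
  N_2 = 3 + 12^2 = 147
So there are 147 ground terms available for substitution.
The variable x ranges independently over the available ground terms, and distinct assignments produce distinct instances.
Number of ground instances = 147.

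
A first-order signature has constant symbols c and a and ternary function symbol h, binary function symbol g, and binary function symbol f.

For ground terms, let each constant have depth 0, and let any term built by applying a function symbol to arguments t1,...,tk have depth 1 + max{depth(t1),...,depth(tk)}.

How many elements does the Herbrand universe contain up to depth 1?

18

If N_k denotes the number of depth-≤k ground terms, the 2 constants give N_0 = 2, and each function symbol of arity r contributes N_{k-1}^r new terms at level k: N_k = 2 + N_{k-1}^3 + N_{k-1}^2 + N_{k-1}^2.
N_0 = 2
N_1 = 2 + 2^3 + 2^2 + 2^2 = 18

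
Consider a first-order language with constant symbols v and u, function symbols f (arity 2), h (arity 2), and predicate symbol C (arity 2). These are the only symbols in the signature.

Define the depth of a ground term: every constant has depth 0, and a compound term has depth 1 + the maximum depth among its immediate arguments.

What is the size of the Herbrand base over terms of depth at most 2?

40804

First count ground terms of depth ≤ 2.
Let N_k = |{terms of depth ≤ k}|. Then N_0 = 2 and N_k = 2 + N_{k-1}^2 + N_{k-1}^2 for k ≥ 1 (one summand per function symbol, arity giving the exponent).
N_0 = 2
N_1 = 2 + 2^2 + 2^2 = 10
N_2 = 2 + 10^2 + 10^2 = 202
So |H| = 202.
For each predicate symbol, the number of ground atoms is |H| raised to its arity; summing:
  C: 202^2 = 40804
Total ground atoms: 40804.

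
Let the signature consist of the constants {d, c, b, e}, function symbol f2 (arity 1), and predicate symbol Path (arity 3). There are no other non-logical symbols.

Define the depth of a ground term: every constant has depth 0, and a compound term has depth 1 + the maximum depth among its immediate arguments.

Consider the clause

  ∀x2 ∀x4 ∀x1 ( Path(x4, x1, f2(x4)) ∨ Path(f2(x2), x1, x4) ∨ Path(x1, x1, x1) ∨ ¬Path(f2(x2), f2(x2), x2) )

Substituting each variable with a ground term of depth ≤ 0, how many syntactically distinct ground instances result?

Ground terms of depth ≤ 0:
  Let N_k count ground terms of depth at most k. Each non-constant term of depth ≤ k is some function symbol applied to depth-≤(k−1) arguments, giving N_k = 4 + N_{k-1}.
  N_0 = 4
  Explicitly: d, c, b, e.
So there are 4 ground terms available for substitution.
Each of x2, x4, x1 ranges independently over the available ground terms, and distinct assignments produce distinct instances.
Number of ground instances = 4^3 = 64.

64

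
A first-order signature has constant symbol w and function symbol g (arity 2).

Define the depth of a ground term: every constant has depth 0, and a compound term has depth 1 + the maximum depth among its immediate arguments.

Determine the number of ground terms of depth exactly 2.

Count level by level. With function symbols g/2, the terms of depth ≤ k are the 1 constant together with each function applied to depth-≤(k−1) tuples, so N_k = 1 + N_{k-1}^2.
N_0 = 1
N_1 = 1 + 1^2 = 2
N_2 = 1 + 2^2 = 5
Terms of depth exactly 2: N_2 − N_1 = 5 − 2 = 3.

3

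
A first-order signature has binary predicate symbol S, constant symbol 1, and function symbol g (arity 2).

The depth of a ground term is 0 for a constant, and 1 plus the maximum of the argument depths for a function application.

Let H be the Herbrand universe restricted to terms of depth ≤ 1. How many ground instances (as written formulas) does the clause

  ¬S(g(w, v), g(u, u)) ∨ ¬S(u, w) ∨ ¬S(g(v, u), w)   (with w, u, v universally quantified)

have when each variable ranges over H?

8

Ground terms of depth ≤ 1:
  Write N_k for the number of ground terms of depth ≤ k. A term of depth ≤ k is either a constant or a function symbol applied to arguments of depth ≤ k−1, so N_k = 1 + N_{k-1}^2.
  N_0 = 1
  N_1 = 1 + 1^2 = 2
So there are 2 ground terms available for substitution.
The clause has 3 distinct variables (w, u, v), each appearing in the body. In the free term algebra distinct substitutions yield syntactically distinct ground instances.
Number of ground instances = 2^3 = 8.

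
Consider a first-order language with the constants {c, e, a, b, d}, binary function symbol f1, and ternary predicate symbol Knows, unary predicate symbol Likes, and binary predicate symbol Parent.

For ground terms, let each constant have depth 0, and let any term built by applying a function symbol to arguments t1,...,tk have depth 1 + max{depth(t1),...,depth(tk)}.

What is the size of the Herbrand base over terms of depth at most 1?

27930

First count ground terms of depth ≤ 1.
Let N_k count ground terms of depth at most k. Each non-constant term of depth ≤ k is some function symbol applied to depth-≤(k−1) arguments, giving N_k = 5 + N_{k-1}^2.
N_0 = 5
N_1 = 5 + 5^2 = 30
So |H| = 30.
A ground atom is a predicate applied to a tuple of terms from H, so the count is the sum over predicates of |H|^arity:
  Knows: 30^3 = 27000;  Likes: 30;  Parent: 30^2 = 900
Total ground atoms: 27000 + 30 + 900 = 27930.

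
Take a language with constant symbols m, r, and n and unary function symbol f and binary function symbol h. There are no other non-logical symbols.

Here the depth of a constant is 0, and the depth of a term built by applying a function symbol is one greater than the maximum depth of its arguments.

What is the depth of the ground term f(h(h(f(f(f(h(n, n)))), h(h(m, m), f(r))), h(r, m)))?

depth(h(n, n)) = 1 + max(0, 0) = 1
depth(f(h(n, n))) = 1 + depth(h(n, n)) = 1 + 1 = 2
depth(f(f(h(n, n)))) = 1 + depth(f(h(n, n))) = 1 + 2 = 3
depth(f(f(f(h(n, n))))) = 1 + depth(f(f(h(n, n)))) = 1 + 3 = 4
depth(h(m, m)) = 1 + max(0, 0) = 1
depth(f(r)) = 1 + depth(r) = 1 + 0 = 1
depth(h(h(m, m), f(r))) = 1 + max(1, 1) = 2
depth(h(f(f(f(h(n, n)))), h(h(m, m), f(r)))) = 1 + max(4, 2) = 5
depth(h(r, m)) = 1 + max(0, 0) = 1
depth(h(h(f(f(f(h(n, n)))), h(h(m, m), f(r))), h(r, m))) = 1 + max(5, 1) = 6
depth(f(h(h(f(f(f(h(n, n)))), h(h(m, m), f(r))), h(r, m)))) = 1 + depth(h(h(f(f(f(h(n, n)))), h(h(m, m), f(r))), h(r, m))) = 1 + 6 = 7

7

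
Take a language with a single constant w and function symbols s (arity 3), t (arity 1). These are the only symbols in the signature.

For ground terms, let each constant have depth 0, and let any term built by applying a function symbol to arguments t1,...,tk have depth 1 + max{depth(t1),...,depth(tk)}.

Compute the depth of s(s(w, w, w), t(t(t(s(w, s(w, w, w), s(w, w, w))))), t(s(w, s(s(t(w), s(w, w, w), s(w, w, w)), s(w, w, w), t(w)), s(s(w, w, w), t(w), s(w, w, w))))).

6

depth(s(w, w, w)) = 1 + max(0, 0, 0) = 1
depth(s(w, s(w, w, w), s(w, w, w))) = 1 + max(0, 1, 1) = 2
depth(t(s(w, s(w, w, w), s(w, w, w)))) = 1 + depth(s(w, s(w, w, w), s(w, w, w))) = 1 + 2 = 3
depth(t(t(s(w, s(w, w, w), s(w, w, w))))) = 1 + depth(t(s(w, s(w, w, w), s(w, w, w)))) = 1 + 3 = 4
depth(t(t(t(s(w, s(w, w, w), s(w, w, w)))))) = 1 + depth(t(t(s(w, s(w, w, w), s(w, w, w))))) = 1 + 4 = 5
depth(t(w)) = 1 + depth(w) = 1 + 0 = 1
depth(s(t(w), s(w, w, w), s(w, w, w))) = 1 + max(1, 1, 1) = 2
depth(s(s(t(w), s(w, w, w), s(w, w, w)), s(w, w, w), t(w))) = 1 + max(2, 1, 1) = 3
depth(s(s(w, w, w), t(w), s(w, w, w))) = 1 + max(1, 1, 1) = 2
depth(s(w, s(s(t(w), s(w, w, w), s(w, w, w)), s(w, w, w), t(w)), s(s(w, w, w), t(w), s(w, w, w)))) = 1 + max(0, 3, 2) = 4
depth(t(s(w, s(s(t(w), s(w, w, w), s(w, w, w)), s(w, w, w), t(w)), s(s(w, w, w), t(w), s(w, w, w))))) = 1 + depth(s(w, s(s(t(w), s(w, w, w), s(w, w, w)), s(w, w, w), t(w)), s(s(w, w, w), t(w), s(w, w, w)))) = 1 + 4 = 5
depth(s(s(w, w, w), t(t(t(s(w, s(w, w, w), s(w, w, w))))), t(s(w, s(s(t(w), s(w, w, w), s(w, w, w)), s(w, w, w), t(w)), s(s(w, w, w), t(w), s(w, w, w)))))) = 1 + max(1, 5, 5) = 6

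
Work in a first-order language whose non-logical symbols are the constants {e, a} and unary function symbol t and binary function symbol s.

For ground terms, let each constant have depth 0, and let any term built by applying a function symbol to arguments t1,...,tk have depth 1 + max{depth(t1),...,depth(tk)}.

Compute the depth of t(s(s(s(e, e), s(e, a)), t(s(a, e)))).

depth(s(e, e)) = 1 + max(0, 0) = 1
depth(s(e, a)) = 1 + max(0, 0) = 1
depth(s(s(e, e), s(e, a))) = 1 + max(1, 1) = 2
depth(s(a, e)) = 1 + max(0, 0) = 1
depth(t(s(a, e))) = 1 + depth(s(a, e)) = 1 + 1 = 2
depth(s(s(s(e, e), s(e, a)), t(s(a, e)))) = 1 + max(2, 2) = 3
depth(t(s(s(s(e, e), s(e, a)), t(s(a, e))))) = 1 + depth(s(s(s(e, e), s(e, a)), t(s(a, e)))) = 1 + 3 = 4

4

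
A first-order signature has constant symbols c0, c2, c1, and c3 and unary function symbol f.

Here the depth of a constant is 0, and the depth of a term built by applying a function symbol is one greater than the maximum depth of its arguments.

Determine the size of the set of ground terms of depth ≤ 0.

If N_k denotes the number of depth-≤k ground terms, the 4 constants give N_0 = 4, and each function symbol of arity r contributes N_{k-1}^r new terms at level k: N_k = 4 + N_{k-1}.
N_0 = 4

4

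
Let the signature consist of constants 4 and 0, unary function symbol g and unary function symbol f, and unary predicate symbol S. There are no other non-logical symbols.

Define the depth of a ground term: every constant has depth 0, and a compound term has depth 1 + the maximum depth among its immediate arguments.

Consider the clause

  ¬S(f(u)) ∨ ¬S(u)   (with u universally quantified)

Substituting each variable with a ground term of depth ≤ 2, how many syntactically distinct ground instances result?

14

Ground terms of depth ≤ 2:
  Let N_k = |{terms of depth ≤ k}|. Then N_0 = 2 and N_k = 2 + N_{k-1} + N_{k-1} for k ≥ 1 (one summand per function symbol, arity giving the exponent).
  N_0 = 2
  N_1 = 2 + 2 + 2 = 6
  N_2 = 2 + 6 + 6 = 14
So there are 14 ground terms available for substitution.
The clause has 1 distinct variable (u), which appears in the body. In the free term algebra distinct substitutions yield syntactically distinct ground instances.
Number of ground instances = 14.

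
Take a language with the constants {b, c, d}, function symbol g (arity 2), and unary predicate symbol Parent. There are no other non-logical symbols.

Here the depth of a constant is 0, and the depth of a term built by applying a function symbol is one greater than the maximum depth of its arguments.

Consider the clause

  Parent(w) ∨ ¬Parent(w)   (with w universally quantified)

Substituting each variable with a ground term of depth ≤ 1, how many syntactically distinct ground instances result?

Ground terms of depth ≤ 1:
  Let N_k count ground terms of depth at most k. Each non-constant term of depth ≤ k is some function symbol applied to depth-≤(k−1) arguments, giving N_k = 3 + N_{k-1}^2.
  N_0 = 3
  N_1 = 3 + 3^2 = 12
  Explicitly: b, c, d, g(b, b), g(b, c), g(b, d), g(c, b), g(c, c), g(c, d), g(d, b), g(d, c), g(d, d).
So there are 12 ground terms available for substitution.
The clause has 1 distinct variable (w), which appears in the body. In the free term algebra distinct substitutions yield syntactically distinct ground instances.
Number of ground instances = 12.

12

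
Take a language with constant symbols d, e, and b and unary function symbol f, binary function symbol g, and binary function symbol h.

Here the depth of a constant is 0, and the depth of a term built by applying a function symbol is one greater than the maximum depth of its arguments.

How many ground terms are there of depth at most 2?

1179

Write N_k for the number of ground terms of depth ≤ k. A term of depth ≤ k is either a constant or a function symbol applied to arguments of depth ≤ k−1, so N_k = 3 + N_{k-1} + N_{k-1}^2 + N_{k-1}^2.
N_0 = 3
N_1 = 3 + 3 + 3^2 + 3^2 = 24
N_2 = 3 + 24 + 24^2 + 24^2 = 1179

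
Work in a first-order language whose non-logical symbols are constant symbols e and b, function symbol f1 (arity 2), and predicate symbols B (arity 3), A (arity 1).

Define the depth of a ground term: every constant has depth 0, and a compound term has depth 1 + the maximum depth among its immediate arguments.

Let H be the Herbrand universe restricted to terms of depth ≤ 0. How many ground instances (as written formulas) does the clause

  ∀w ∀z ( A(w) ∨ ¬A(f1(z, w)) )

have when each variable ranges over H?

4

Ground terms of depth ≤ 0:
  If N_k denotes the number of depth-≤k ground terms, the 2 constants give N_0 = 2, and each function symbol of arity r contributes N_{k-1}^r new terms at level k: N_k = 2 + N_{k-1}^2.
  N_0 = 2
  Explicitly: e, b.
So there are 2 ground terms available for substitution.
The body mentions every one of the 2 quantified variables; since ground terms form a free algebra, no two substitutions collapse to the same formula.
Number of ground instances = 2^2 = 4.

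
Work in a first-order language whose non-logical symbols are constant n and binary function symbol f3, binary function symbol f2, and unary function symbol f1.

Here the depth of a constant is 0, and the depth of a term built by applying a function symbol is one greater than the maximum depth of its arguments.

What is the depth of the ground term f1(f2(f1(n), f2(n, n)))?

depth(f1(n)) = 1 + depth(n) = 1 + 0 = 1
depth(f2(n, n)) = 1 + max(0, 0) = 1
depth(f2(f1(n), f2(n, n))) = 1 + max(1, 1) = 2
depth(f1(f2(f1(n), f2(n, n)))) = 1 + depth(f2(f1(n), f2(n, n))) = 1 + 2 = 3

3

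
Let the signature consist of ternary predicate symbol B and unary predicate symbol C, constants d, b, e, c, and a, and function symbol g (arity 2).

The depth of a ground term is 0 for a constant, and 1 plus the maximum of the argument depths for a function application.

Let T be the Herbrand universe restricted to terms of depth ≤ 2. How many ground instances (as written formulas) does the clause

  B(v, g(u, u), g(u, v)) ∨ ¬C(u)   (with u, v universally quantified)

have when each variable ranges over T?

819025

Ground terms of depth ≤ 2:
  If N_k denotes the number of depth-≤k ground terms, the 5 constants give N_0 = 5, and each function symbol of arity r contributes N_{k-1}^r new terms at level k: N_k = 5 + N_{k-1}^2.
  N_0 = 5
  N_1 = 5 + 5^2 = 30
  N_2 = 5 + 30^2 = 905
So there are 905 ground terms available for substitution.
Each of u, v ranges independently over the available ground terms, and distinct assignments produce distinct instances.
Number of ground instances = 905^2 = 819025.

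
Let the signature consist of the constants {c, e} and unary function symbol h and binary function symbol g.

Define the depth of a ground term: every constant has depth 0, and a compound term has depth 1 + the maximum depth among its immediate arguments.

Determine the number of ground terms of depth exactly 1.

6

Write N_k for the number of ground terms of depth ≤ k. A term of depth ≤ k is either a constant or a function symbol applied to arguments of depth ≤ k−1, so N_k = 2 + N_{k-1} + N_{k-1}^2.
N_0 = 2
N_1 = 2 + 2 + 2^2 = 8
Terms of depth exactly 1: N_1 − N_0 = 8 − 2 = 6.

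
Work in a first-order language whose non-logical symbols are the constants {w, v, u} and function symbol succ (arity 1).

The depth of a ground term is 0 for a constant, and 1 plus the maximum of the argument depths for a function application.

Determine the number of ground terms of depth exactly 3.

Let N_k = |{terms of depth ≤ k}|. Then N_0 = 3 and N_k = 3 + N_{k-1} for k ≥ 1 (one summand per function symbol, arity giving the exponent).
N_0 = 3
N_1 = 3 + 3 = 6
N_2 = 3 + 6 = 9
N_3 = 3 + 9 = 12
Terms of depth exactly 3: N_3 − N_2 = 12 − 9 = 3.

3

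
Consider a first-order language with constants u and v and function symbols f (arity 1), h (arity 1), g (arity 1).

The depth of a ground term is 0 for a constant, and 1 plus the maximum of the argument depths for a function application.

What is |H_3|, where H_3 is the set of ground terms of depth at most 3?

80

Let N_k = |{terms of depth ≤ k}|. Then N_0 = 2 and N_k = 2 + N_{k-1} + N_{k-1} + N_{k-1} for k ≥ 1 (one summand per function symbol, arity giving the exponent).
N_0 = 2
N_1 = 2 + 2 + 2 + 2 = 8
N_2 = 2 + 8 + 8 + 8 = 26
N_3 = 2 + 26 + 26 + 26 = 80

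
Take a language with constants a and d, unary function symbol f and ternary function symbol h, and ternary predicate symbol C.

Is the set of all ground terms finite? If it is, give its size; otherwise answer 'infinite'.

infinite

The signature has at least one function symbol (f, arity 1) and at least one constant (a).
Iterating f gives infinitely many distinct ground terms: a, f(a), f(f(a)), ...
So the Herbrand universe is infinite.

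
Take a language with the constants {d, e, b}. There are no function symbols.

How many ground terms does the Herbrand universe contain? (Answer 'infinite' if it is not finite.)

3

There are no function symbols, so every ground term is one of the 3 constants.
The Herbrand universe is {d, e, b}, which is finite with 3 elements.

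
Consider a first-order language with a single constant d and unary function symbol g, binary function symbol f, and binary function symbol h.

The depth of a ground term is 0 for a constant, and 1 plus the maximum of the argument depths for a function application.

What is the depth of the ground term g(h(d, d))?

2

depth(h(d, d)) = 1 + max(0, 0) = 1
depth(g(h(d, d))) = 1 + depth(h(d, d)) = 1 + 1 = 2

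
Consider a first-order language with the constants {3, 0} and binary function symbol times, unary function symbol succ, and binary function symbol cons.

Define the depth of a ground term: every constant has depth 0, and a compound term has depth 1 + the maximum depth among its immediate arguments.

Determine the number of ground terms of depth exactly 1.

Write N_k for the number of ground terms of depth ≤ k. A term of depth ≤ k is either a constant or a function symbol applied to arguments of depth ≤ k−1, so N_k = 2 + N_{k-1}^2 + N_{k-1} + N_{k-1}^2.
N_0 = 2
N_1 = 2 + 2^2 + 2 + 2^2 = 12
Terms of depth exactly 1: N_1 − N_0 = 12 − 2 = 10.

10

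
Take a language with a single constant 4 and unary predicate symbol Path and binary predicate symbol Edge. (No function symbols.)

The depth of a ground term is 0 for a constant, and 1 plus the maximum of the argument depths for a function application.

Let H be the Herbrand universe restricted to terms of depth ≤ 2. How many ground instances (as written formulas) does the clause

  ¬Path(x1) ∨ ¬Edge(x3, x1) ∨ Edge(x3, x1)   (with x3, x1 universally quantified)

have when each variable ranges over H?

Ground terms of depth ≤ 2:
  With no function symbols every ground term is a constant, so there is exactly 1 ground term at every depth bound.
  N_0 = 1
  N_1 = 1
  N_2 = 1
  Explicitly: 4.
So there is exactly 1 ground term available for substitution.
Each of x3, x1 ranges independently over the available ground terms, and distinct assignments produce distinct instances.
Number of ground instances = 1^2 = 1.

1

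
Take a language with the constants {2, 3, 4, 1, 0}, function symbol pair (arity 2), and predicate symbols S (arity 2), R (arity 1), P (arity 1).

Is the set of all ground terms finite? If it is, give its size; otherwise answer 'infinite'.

The signature has at least one function symbol (pair, arity 2) and at least one constant (2).
Iterating pair gives infinitely many distinct ground terms: 2, pair(2, 2), pair(pair(2, 2), pair(2, 2)), ...
So the Herbrand universe is infinite.

infinite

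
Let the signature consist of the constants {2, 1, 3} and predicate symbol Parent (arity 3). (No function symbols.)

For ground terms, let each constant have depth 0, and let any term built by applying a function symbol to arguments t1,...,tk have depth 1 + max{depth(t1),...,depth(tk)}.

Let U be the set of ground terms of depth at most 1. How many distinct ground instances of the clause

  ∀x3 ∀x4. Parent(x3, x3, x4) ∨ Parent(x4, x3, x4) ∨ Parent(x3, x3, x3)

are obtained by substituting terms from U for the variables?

9

Ground terms of depth ≤ 1:
  With no function symbols every ground term is a constant, so there are exactly 3 ground terms at every depth bound.
  N_0 = 3
  N_1 = 3
So there are 3 ground terms available for substitution.
There are 2 variables to instantiate (x3, x4), each occurring in at least one literal, so different choices give different ground instances.
Number of ground instances = 3^2 = 9.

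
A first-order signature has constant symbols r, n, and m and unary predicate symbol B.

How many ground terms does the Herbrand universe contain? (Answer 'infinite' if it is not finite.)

There are no function symbols, so every ground term is one of the 3 constants.
The Herbrand universe is {r, n, m}, which is finite with 3 elements.

3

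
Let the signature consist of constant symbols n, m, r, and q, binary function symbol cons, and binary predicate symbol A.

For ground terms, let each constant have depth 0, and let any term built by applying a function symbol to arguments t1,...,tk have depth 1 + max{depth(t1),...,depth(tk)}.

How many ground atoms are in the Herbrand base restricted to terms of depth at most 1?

First count ground terms of depth ≤ 1.
Count level by level. With function symbols cons/2, the terms of depth ≤ k are the 4 constants together with each function applied to depth-≤(k−1) tuples, so N_k = 4 + N_{k-1}^2.
N_0 = 4
N_1 = 4 + 4^2 = 20
So |H| = 20.
For each predicate symbol, the number of ground atoms is |H| raised to its arity; summing:
  A: 20^2 = 400
Total ground atoms: 400.

400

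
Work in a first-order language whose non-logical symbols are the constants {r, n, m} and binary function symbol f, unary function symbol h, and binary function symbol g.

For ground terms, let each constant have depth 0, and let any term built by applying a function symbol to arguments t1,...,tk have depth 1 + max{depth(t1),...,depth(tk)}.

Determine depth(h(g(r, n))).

2

depth(g(r, n)) = 1 + max(0, 0) = 1
depth(h(g(r, n))) = 1 + depth(g(r, n)) = 1 + 1 = 2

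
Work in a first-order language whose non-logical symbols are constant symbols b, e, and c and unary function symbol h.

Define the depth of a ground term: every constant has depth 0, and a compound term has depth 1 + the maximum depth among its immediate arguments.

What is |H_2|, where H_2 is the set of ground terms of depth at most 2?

Count level by level. With function symbols h/1, the terms of depth ≤ k are the 3 constants together with each function applied to depth-≤(k−1) tuples, so N_k = 3 + N_{k-1}.
N_0 = 3
N_1 = 3 + 3 = 6
N_2 = 3 + 6 = 9

9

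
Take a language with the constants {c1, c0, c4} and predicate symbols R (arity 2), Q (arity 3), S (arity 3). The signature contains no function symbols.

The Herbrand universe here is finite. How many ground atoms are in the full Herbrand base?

63

With no function symbols, the Herbrand universe is just the 3 constants.
Ground atoms per predicate: R: 3^2 = 9, Q: 3^3 = 27, S: 3^3 = 27.
Herbrand base size = 9 + 27 + 27 = 63.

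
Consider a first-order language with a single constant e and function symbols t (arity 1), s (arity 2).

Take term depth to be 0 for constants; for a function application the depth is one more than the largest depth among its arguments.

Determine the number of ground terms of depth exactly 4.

Write N_k for the number of ground terms of depth ≤ k. A term of depth ≤ k is either a constant or a function symbol applied to arguments of depth ≤ k−1, so N_k = 1 + N_{k-1} + N_{k-1}^2.
N_0 = 1
N_1 = 1 + 1 + 1^2 = 3
N_2 = 1 + 3 + 3^2 = 13
N_3 = 1 + 13 + 13^2 = 183
N_4 = 1 + 183 + 183^2 = 33673
Terms of depth exactly 4: N_4 − N_3 = 33673 − 183 = 33490.

33490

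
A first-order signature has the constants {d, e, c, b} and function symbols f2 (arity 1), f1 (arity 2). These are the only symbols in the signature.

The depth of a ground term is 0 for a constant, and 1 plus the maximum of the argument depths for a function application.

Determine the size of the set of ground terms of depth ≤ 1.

Count level by level. With function symbols f2/1, f1/2, the terms of depth ≤ k are the 4 constants together with each function applied to depth-≤(k−1) tuples, so N_k = 4 + N_{k-1} + N_{k-1}^2.
N_0 = 4
N_1 = 4 + 4 + 4^2 = 24

24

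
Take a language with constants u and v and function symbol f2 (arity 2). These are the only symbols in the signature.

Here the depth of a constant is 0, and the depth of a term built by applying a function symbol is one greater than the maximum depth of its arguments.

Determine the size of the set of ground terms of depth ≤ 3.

1446

Write N_k for the number of ground terms of depth ≤ k. A term of depth ≤ k is either a constant or a function symbol applied to arguments of depth ≤ k−1, so N_k = 2 + N_{k-1}^2.
N_0 = 2
N_1 = 2 + 2^2 = 6
N_2 = 2 + 6^2 = 38
N_3 = 2 + 38^2 = 1446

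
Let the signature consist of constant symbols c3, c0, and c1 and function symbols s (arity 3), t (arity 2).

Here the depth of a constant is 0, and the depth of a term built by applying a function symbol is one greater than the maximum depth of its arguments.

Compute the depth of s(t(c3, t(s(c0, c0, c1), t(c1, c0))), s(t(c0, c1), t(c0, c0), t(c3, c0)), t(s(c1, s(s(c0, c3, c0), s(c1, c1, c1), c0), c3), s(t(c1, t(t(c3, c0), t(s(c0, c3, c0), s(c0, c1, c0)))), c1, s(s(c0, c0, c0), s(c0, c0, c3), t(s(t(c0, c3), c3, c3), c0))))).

depth(s(c0, c0, c1)) = 1 + max(0, 0, 0) = 1
depth(t(c1, c0)) = 1 + max(0, 0) = 1
depth(t(s(c0, c0, c1), t(c1, c0))) = 1 + max(1, 1) = 2
depth(t(c3, t(s(c0, c0, c1), t(c1, c0)))) = 1 + max(0, 2) = 3
depth(t(c0, c1)) = 1 + max(0, 0) = 1
depth(t(c0, c0)) = 1 + max(0, 0) = 1
depth(t(c3, c0)) = 1 + max(0, 0) = 1
depth(s(t(c0, c1), t(c0, c0), t(c3, c0))) = 1 + max(1, 1, 1) = 2
depth(s(c0, c3, c0)) = 1 + max(0, 0, 0) = 1
depth(s(c1, c1, c1)) = 1 + max(0, 0, 0) = 1
depth(s(s(c0, c3, c0), s(c1, c1, c1), c0)) = 1 + max(1, 1, 0) = 2
depth(s(c1, s(s(c0, c3, c0), s(c1, c1, c1), c0), c3)) = 1 + max(0, 2, 0) = 3
depth(s(c0, c1, c0)) = 1 + max(0, 0, 0) = 1
depth(t(s(c0, c3, c0), s(c0, c1, c0))) = 1 + max(1, 1) = 2
depth(t(t(c3, c0), t(s(c0, c3, c0), s(c0, c1, c0)))) = 1 + max(1, 2) = 3
depth(t(c1, t(t(c3, c0), t(s(c0, c3, c0), s(c0, c1, c0))))) = 1 + max(0, 3) = 4
depth(s(c0, c0, c0)) = 1 + max(0, 0, 0) = 1
depth(s(c0, c0, c3)) = 1 + max(0, 0, 0) = 1
depth(t(c0, c3)) = 1 + max(0, 0) = 1
depth(s(t(c0, c3), c3, c3)) = 1 + max(1, 0, 0) = 2
depth(t(s(t(c0, c3), c3, c3), c0)) = 1 + max(2, 0) = 3
depth(s(s(c0, c0, c0), s(c0, c0, c3), t(s(t(c0, c3), c3, c3), c0))) = 1 + max(1, 1, 3) = 4
depth(s(t(c1, t(t(c3, c0), t(s(c0, c3, c0), s(c0, c1, c0)))), c1, s(s(c0, c0, c0), s(c0, c0, c3), t(s(t(c0, c3), c3, c3), c0)))) = 1 + max(4, 0, 4) = 5
depth(t(s(c1, s(s(c0, c3, c0), s(c1, c1, c1), c0), c3), s(t(c1, t(t(c3, c0), t(s(c0, c3, c0), s(c0, c1, c0)))), c1, s(s(c0, c0, c0), s(c0, c0, c3), t(s(t(c0, c3), c3, c3), c0))))) = 1 + max(3, 5) = 6
depth(s(t(c3, t(s(c0, c0, c1), t(c1, c0))), s(t(c0, c1), t(c0, c0), t(c3, c0)), t(s(c1, s(s(c0, c3, c0), s(c1, c1, c1), c0), c3), s(t(c1, t(t(c3, c0), t(s(c0, c3, c0), s(c0, c1, c0)))), c1, s(s(c0, c0, c0), s(c0, c0, c3), t(s(t(c0, c3), c3, c3), c0)))))) = 1 + max(3, 2, 6) = 7

7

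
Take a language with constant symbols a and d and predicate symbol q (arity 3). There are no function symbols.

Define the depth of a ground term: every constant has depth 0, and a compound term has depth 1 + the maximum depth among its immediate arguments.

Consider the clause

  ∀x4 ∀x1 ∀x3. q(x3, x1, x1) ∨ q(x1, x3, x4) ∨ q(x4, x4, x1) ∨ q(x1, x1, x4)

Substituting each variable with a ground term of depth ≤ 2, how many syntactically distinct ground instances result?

Ground terms of depth ≤ 2:
  With no function symbols every ground term is a constant, so there are exactly 2 ground terms at every depth bound.
  N_0 = 2
  N_1 = 2
  N_2 = 2
  Explicitly: a, d.
So there are 2 ground terms available for substitution.
The clause has 3 distinct variables (x4, x1, x3), each appearing in the body. In the free term algebra distinct substitutions yield syntactically distinct ground instances.
Number of ground instances = 2^3 = 8.

8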